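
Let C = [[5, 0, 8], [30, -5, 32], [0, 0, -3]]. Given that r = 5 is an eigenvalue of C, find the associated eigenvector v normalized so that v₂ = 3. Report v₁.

1

C − 5I = [[0, 0, 8], [30, -10, 32], [0, 0, -8]].
Solving (C − 5I)v = 0 gives the eigenspace spanned by (1, 3, 0).
With v₂ = 3, v = (1, 3, 0), so v₁ = 1.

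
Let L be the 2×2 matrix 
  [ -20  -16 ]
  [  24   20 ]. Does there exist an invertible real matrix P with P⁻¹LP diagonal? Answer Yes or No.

Characteristic polynomial: p(μ) = μ^2 - 16 = (μ - 4)(μ + 4).
All 2 eigenvalues are distinct, so L is diagonalizable.

Yes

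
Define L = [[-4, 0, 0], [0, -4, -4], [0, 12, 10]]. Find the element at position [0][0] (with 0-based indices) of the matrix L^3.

-64

Characteristic polynomial: r^3 - 2r^2 - 16r + 32 = (r - 4)(r - 2)(r + 4), so the eigenvalues are -4, 2, 4.
r=4: eigenvector (0, 1, -2).
r=-4: eigenvector (1, 0, 0).
r=2: eigenvector (0, 2, -3).
P = [[0, 1, 0], [1, 0, 2], [-2, 0, -3]], D = diag(4, -4, 2), P⁻¹ = [[0, -3, -2], [1, 0, 0], [0, 2, 1]].
L³ = P·diag(64, -64, 8)·P⁻¹ = [[-64, 0, 0], [0, -160, -112], [0, 336, 232]].
The requested entry is -64.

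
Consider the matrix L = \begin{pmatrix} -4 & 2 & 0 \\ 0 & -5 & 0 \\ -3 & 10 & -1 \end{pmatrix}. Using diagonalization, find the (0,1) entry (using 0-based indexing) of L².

-18

Characteristic polynomial: μ^3 + 10μ^2 + 29μ + 20 = (μ + 1)(μ + 4)(μ + 5), so the eigenvalues are -5, -4, -1.
μ=-4: eigenvector (1, 0, 1).
μ=-5: eigenvector (-2, 1, -4).
μ=-1: eigenvector (0, 0, 1).
P = [[1, -2, 0], [0, 1, 0], [1, -4, 1]], D = diag(-4, -5, -1), P⁻¹ = [[1, 2, 0], [0, 1, 0], [-1, 2, 1]].
L² = P·diag(16, 25, 1)·P⁻¹ = [[16, -18, 0], [0, 25, 0], [15, -66, 1]].
The requested entry is -18.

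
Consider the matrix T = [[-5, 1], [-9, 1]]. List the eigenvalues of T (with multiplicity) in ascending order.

Characteristic polynomial: p(r) = r^2 + 4r + 4 = (r + 2)^2.
Roots (with multiplicity): -2, -2.

-2, -2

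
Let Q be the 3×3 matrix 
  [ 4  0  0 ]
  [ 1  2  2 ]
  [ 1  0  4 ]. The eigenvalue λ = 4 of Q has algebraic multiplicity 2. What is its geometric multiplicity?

Q − 4I = [[0, 0, 0], [1, -2, 2], [1, 0, 0]].
This matrix has rank 2, so its null space has dimension 3 − 2 = 1.

1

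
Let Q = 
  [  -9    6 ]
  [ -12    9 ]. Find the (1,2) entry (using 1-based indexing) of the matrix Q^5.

486

Characteristic polynomial: μ^2 - 9 = (μ - 3)(μ + 3), so the eigenvalues are -3, 3.
μ=3: eigenvector (1, 2).
μ=-3: eigenvector (1, 1).
P = [[1, 1], [2, 1]], D = diag(3, -3), P⁻¹ = [[-1, 1], [2, -1]].
Q⁵ = P·diag(243, -243)·P⁻¹ = [[-729, 486], [-972, 729]].
The requested entry is 486.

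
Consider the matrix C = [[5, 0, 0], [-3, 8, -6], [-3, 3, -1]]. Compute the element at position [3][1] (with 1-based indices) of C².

-21

Characteristic polynomial: μ^3 - 12μ^2 + 45μ - 50 = (μ - 5)^2(μ - 2), so the eigenvalues are 2, 5, 5.
μ=5: eigenvector (1, -1, -1).
μ=2: eigenvector (0, 1, 1).
μ=5: eigenvector (0, 2, 1).
P = [[1, 0, 0], [-1, 1, 2], [-1, 1, 1]], D = diag(5, 2, 5), P⁻¹ = [[1, 0, 0], [1, -1, 2], [0, 1, -1]].
C² = P·diag(25, 4, 25)·P⁻¹ = [[25, 0, 0], [-21, 46, -42], [-21, 21, -17]].
The requested entry is -21.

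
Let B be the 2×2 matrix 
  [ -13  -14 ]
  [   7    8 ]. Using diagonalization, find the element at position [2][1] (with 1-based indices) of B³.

Characteristic polynomial: r^2 + 5r - 6 = (r - 1)(r + 6), so the eigenvalues are -6, 1.
r=1: eigenvector (-1, 1).
r=-6: eigenvector (2, -1).
P = [[-1, 2], [1, -1]], D = diag(1, -6), P⁻¹ = [[1, 2], [1, 1]].
B³ = P·diag(1, -216)·P⁻¹ = [[-433, -434], [217, 218]].
The requested entry is 217.

217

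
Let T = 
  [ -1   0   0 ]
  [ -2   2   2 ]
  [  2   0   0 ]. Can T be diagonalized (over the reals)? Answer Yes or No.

Yes

Characteristic polynomial: p(λ) = λ^3 - λ^2 - 2λ = λ(λ - 2)(λ + 1).
All 3 eigenvalues are distinct, so T is diagonalizable.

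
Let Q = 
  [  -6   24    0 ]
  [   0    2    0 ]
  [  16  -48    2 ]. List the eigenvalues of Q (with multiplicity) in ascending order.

-6, 2, 2

Characteristic polynomial: p(t) = t^3 + 2t^2 - 20t + 24 = (t - 2)^2(t + 6).
Roots (with multiplicity): -6, 2, 2.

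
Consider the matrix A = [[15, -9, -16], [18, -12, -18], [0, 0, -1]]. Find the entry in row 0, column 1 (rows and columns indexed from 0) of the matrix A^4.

-1215

Characteristic polynomial: r^3 - 2r^2 - 21r - 18 = (r - 6)(r + 1)(r + 3), so the eigenvalues are -3, -1, 6.
r=-1: eigenvector (1, 0, 1).
r=6: eigenvector (-1, -1, 0).
r=-3: eigenvector (1, 2, 0).
P = [[1, -1, 1], [0, -1, 2], [1, 0, 0]], D = diag(-1, 6, -3), P⁻¹ = [[0, 0, 1], [-2, 1, 2], [-1, 1, 1]].
A⁴ = P·diag(1, 1296, 81)·P⁻¹ = [[2511, -1215, -2510], [2430, -1134, -2430], [0, 0, 1]].
The requested entry is -1215.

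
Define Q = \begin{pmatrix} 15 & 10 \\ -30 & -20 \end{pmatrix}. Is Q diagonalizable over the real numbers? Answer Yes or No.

Yes

Characteristic polynomial: p(t) = t^2 + 5t = t(t + 5).
All 2 eigenvalues are distinct, so Q is diagonalizable.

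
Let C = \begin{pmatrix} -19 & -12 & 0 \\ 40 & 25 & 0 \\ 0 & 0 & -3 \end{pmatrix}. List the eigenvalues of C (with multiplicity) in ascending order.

-3, 1, 5

Characteristic polynomial: p(r) = r^3 - 3r^2 - 13r + 15 = (r - 5)(r - 1)(r + 3).
Roots (with multiplicity): -3, 1, 5.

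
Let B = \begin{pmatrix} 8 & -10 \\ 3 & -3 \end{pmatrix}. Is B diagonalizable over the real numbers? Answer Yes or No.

Characteristic polynomial: p(t) = t^2 - 5t + 6 = (t - 3)(t - 2).
All 2 eigenvalues are distinct, so B is diagonalizable.

Yes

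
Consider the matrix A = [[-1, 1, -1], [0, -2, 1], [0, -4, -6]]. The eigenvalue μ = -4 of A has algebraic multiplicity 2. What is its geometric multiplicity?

A + 4I = [[3, 1, -1], [0, 2, 1], [0, -4, -2]].
This matrix has rank 2, so its null space has dimension 3 − 2 = 1.

1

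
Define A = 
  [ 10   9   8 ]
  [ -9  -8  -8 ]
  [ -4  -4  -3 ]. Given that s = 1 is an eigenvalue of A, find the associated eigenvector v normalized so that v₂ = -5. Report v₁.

5

A − 1I = [[9, 9, 8], [-9, -9, -8], [-4, -4, -4]].
Solving (A − 1I)v = 0 gives the eigenspace spanned by (5, -5, 0).
With v₂ = -5, v = (5, -5, 0), so v₁ = 5.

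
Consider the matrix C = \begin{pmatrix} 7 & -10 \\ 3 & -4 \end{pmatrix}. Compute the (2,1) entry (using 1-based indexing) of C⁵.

93

Characteristic polynomial: λ^2 - 3λ + 2 = (λ - 2)(λ - 1), so the eigenvalues are 1, 2.
λ=1: eigenvector (-5, -3).
λ=2: eigenvector (2, 1).
P = [[-5, 2], [-3, 1]], D = diag(1, 2), P⁻¹ = [[1, -2], [3, -5]].
C⁵ = P·diag(1, 32)·P⁻¹ = [[187, -310], [93, -154]].
The requested entry is 93.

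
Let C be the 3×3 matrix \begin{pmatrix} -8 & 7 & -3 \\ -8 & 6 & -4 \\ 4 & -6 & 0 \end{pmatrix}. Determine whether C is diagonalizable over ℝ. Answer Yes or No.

No

Characteristic polynomial: p(s) = s^3 + 2s^2 - 4s - 8 = (s - 2)(s + 2)^2.
s = -2 has algebraic multiplicity 2; rank(C + 2I) = 2, so geometric multiplicity = 1.
Geometric multiplicity < algebraic multiplicity, so C is not diagonalizable.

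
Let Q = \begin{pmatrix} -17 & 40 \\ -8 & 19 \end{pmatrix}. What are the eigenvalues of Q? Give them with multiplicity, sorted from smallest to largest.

Characteristic polynomial: p(μ) = μ^2 - 2μ - 3 = (μ - 3)(μ + 1).
Roots (with multiplicity): -1, 3.

-1, 3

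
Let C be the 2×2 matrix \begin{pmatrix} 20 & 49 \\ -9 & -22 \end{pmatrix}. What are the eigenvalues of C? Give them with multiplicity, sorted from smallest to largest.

Characteristic polynomial: p(t) = t^2 + 2t + 1 = (t + 1)^2.
Roots (with multiplicity): -1, -1.

-1, -1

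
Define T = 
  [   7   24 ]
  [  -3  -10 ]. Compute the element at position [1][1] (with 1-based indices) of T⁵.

247

Characteristic polynomial: λ^2 + 3λ + 2 = (λ + 1)(λ + 2), so the eigenvalues are -2, -1.
λ=-1: eigenvector (-3, 1).
λ=-2: eigenvector (-8, 3).
P = [[-3, -8], [1, 3]], D = diag(-1, -2), P⁻¹ = [[-3, -8], [1, 3]].
T⁵ = P·diag(-1, -32)·P⁻¹ = [[247, 744], [-93, -280]].
The requested entry is 247.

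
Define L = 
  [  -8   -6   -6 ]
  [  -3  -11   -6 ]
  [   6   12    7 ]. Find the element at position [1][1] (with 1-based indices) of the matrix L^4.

Characteristic polynomial: r^3 + 12r^2 + 45r + 50 = (r + 2)(r + 5)^2, so the eigenvalues are -5, -5, -2.
r=-5: eigenvector (0, 1, -1).
r=-5: eigenvector (-2, -1, 2).
r=-2: eigenvector (1, 1, -2).
P = [[0, -2, 1], [1, -1, 1], [-1, 2, -2]], D = diag(-5, -5, -2), P⁻¹ = [[0, 2, 1], [-1, -1, -1], [-1, -2, -2]].
L⁴ = P·diag(625, 625, 16)·P⁻¹ = [[1234, 1218, 1218], [609, 1843, 1218], [-1218, -2436, -1811]].
The requested entry is 1234.

1234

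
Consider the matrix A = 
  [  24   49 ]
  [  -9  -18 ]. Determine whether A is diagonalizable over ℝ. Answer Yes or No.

No

Characteristic polynomial: p(λ) = λ^2 - 6λ + 9 = (λ - 3)^2.
λ = 3 has algebraic multiplicity 2; rank(A − 3I) = 1, so geometric multiplicity = 1.
Geometric multiplicity < algebraic multiplicity, so A is not diagonalizable.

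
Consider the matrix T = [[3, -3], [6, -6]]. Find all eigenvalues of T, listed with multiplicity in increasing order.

Characteristic polynomial: p(r) = r^2 + 3r = r(r + 3).
Roots (with multiplicity): -3, 0.

-3, 0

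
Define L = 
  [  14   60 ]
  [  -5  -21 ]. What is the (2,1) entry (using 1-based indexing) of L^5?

-7775

Characteristic polynomial: t^2 + 7t + 6 = (t + 1)(t + 6), so the eigenvalues are -6, -1.
t=-6: eigenvector (-3, 1).
t=-1: eigenvector (4, -1).
P = [[-3, 4], [1, -1]], D = diag(-6, -1), P⁻¹ = [[1, 4], [1, 3]].
L⁵ = P·diag(-7776, -1)·P⁻¹ = [[23324, 93300], [-7775, -31101]].
The requested entry is -7775.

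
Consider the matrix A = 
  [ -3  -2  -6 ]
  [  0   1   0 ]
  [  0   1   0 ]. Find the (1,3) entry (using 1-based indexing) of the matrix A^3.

-54

Characteristic polynomial: μ^3 + 2μ^2 - 3μ = μ(μ - 1)(μ + 3), so the eigenvalues are -3, 0, 1.
μ=-3: eigenvector (1, 0, 0).
μ=1: eigenvector (-2, 1, 1).
μ=0: eigenvector (-2, 0, 1).
P = [[1, -2, -2], [0, 1, 0], [0, 1, 1]], D = diag(-3, 1, 0), P⁻¹ = [[1, 0, 2], [0, 1, 0], [0, -1, 1]].
A³ = P·diag(-27, 1, 0)·P⁻¹ = [[-27, -2, -54], [0, 1, 0], [0, 1, 0]].
The requested entry is -54.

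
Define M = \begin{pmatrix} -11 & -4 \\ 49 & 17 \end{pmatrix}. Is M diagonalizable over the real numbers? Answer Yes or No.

No

Characteristic polynomial: p(μ) = μ^2 - 6μ + 9 = (μ - 3)^2.
μ = 3 has algebraic multiplicity 2; rank(M − 3I) = 1, so geometric multiplicity = 1.
Geometric multiplicity < algebraic multiplicity, so M is not diagonalizable.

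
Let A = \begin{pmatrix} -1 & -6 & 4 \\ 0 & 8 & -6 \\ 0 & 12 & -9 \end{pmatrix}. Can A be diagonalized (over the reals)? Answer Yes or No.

Yes

Characteristic polynomial: p(t) = t^3 + 2t^2 + t = t(t + 1)^2.
t = -1 has algebraic multiplicity 2; rank(A + 1I) = 1, so geometric multiplicity = 2.
Every eigenvalue has geometric = algebraic multiplicity, so A is diagonalizable.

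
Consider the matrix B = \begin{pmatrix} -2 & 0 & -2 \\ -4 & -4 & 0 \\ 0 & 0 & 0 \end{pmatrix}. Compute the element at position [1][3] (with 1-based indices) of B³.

Characteristic polynomial: t^3 + 6t^2 + 8t = t(t + 2)(t + 4), so the eigenvalues are -4, -2, 0.
t=-2: eigenvector (1, -2, 0).
t=-4: eigenvector (0, 1, 0).
t=0: eigenvector (-1, 1, 1).
P = [[1, 0, -1], [-2, 1, 1], [0, 0, 1]], D = diag(-2, -4, 0), P⁻¹ = [[1, 0, 1], [2, 1, 1], [0, 0, 1]].
B³ = P·diag(-8, -64, 0)·P⁻¹ = [[-8, 0, -8], [-112, -64, -48], [0, 0, 0]].
The requested entry is -8.

-8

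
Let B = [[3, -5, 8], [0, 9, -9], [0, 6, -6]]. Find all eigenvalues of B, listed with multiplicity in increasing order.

Characteristic polynomial: p(r) = r^3 - 6r^2 + 9r = r(r - 3)^2.
Roots (with multiplicity): 0, 3, 3.

0, 3, 3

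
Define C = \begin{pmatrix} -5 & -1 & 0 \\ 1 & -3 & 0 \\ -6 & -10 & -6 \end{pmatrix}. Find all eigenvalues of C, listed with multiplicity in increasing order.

Characteristic polynomial: p(λ) = λ^3 + 14λ^2 + 64λ + 96 = (λ + 4)^2(λ + 6).
Roots (with multiplicity): -6, -4, -4.

-6, -4, -4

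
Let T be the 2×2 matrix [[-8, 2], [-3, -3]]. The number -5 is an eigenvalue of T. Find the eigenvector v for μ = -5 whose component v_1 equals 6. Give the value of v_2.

9

T + 5I = [[-3, 2], [-3, 2]].
Solving (T + 5I)v = 0 gives the eigenspace spanned by (6, 9).
With v_1 = 6, v = (6, 9), so v_2 = 9.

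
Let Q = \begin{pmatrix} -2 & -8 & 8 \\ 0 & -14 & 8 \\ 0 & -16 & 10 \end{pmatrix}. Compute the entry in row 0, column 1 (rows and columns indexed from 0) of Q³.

-32

Characteristic polynomial: t^3 + 6t^2 - 4t - 24 = (t - 2)(t + 2)(t + 6), so the eigenvalues are -6, -2, 2.
t=-6: eigenvector (0, -1, -1).
t=2: eigenvector (2, 1, 2).
t=-2: eigenvector (1, 0, 0).
P = [[0, 2, 1], [-1, 1, 0], [-1, 2, 0]], D = diag(-6, 2, -2), P⁻¹ = [[0, -2, 1], [0, -1, 1], [1, 2, -2]].
Q³ = P·diag(-216, 8, -8)·P⁻¹ = [[-8, -32, 32], [0, -440, 224], [0, -448, 232]].
The requested entry is -32.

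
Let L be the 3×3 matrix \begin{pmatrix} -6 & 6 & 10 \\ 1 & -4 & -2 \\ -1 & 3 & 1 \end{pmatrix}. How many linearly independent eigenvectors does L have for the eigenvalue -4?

1

L + 4I = [[-2, 6, 10], [1, 0, -2], [-1, 3, 5]].
This matrix has rank 2, so its null space has dimension 3 − 2 = 1.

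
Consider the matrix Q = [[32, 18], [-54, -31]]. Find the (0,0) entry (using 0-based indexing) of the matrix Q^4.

Characteristic polynomial: μ^2 - μ - 20 = (μ - 5)(μ + 4), so the eigenvalues are -4, 5.
μ=-4: eigenvector (1, -2).
μ=5: eigenvector (2, -3).
P = [[1, 2], [-2, -3]], D = diag(-4, 5), P⁻¹ = [[-3, -2], [2, 1]].
Q⁴ = P·diag(256, 625)·P⁻¹ = [[1732, 738], [-2214, -851]].
The requested entry is 1732.

1732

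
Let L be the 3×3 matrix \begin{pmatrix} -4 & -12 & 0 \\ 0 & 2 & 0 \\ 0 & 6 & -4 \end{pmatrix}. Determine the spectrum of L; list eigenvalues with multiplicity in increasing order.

Characteristic polynomial: p(t) = t^3 + 6t^2 - 32 = (t - 2)(t + 4)^2.
Roots (with multiplicity): -4, -4, 2.

-4, -4, 2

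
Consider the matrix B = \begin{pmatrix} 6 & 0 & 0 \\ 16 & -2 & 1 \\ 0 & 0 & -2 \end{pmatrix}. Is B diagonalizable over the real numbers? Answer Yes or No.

No

Characteristic polynomial: p(t) = t^3 - 2t^2 - 20t - 24 = (t - 6)(t + 2)^2.
t = -2 has algebraic multiplicity 2; rank(B + 2I) = 2, so geometric multiplicity = 1.
Geometric multiplicity < algebraic multiplicity, so B is not diagonalizable.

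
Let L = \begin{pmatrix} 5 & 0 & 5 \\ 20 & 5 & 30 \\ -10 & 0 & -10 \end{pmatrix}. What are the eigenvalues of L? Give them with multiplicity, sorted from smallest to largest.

-5, 0, 5

Characteristic polynomial: p(r) = r^3 - 25r = r(r - 5)(r + 5).
Roots (with multiplicity): -5, 0, 5.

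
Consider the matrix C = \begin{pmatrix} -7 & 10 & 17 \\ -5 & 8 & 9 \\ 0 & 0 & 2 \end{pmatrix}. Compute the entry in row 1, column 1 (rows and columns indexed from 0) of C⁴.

146

Characteristic polynomial: μ^3 - 3μ^2 - 4μ + 12 = (μ - 3)(μ - 2)(μ + 2), so the eigenvalues are -2, 2, 3.
μ=2: eigenvector (3, 1, 1).
μ=-2: eigenvector (2, 1, 0).
μ=3: eigenvector (-1, -1, 0).
P = [[3, 2, -1], [1, 1, -1], [1, 0, 0]], D = diag(2, -2, 3), P⁻¹ = [[0, 0, 1], [1, -1, -2], [1, -2, -1]].
C⁴ = P·diag(16, 16, 81)·P⁻¹ = [[-49, 130, 65], [-65, 146, 65], [0, 0, 16]].
The requested entry is 146.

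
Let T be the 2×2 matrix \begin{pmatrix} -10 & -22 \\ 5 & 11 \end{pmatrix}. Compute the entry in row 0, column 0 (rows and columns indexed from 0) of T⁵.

-10

Characteristic polynomial: r^2 - r = r(r - 1), so the eigenvalues are 0, 1.
r=1: eigenvector (-2, 1).
r=0: eigenvector (11, -5).
P = [[-2, 11], [1, -5]], D = diag(1, 0), P⁻¹ = [[5, 11], [1, 2]].
T⁵ = P·diag(1, 0)·P⁻¹ = [[-10, -22], [5, 11]].
The requested entry is -10.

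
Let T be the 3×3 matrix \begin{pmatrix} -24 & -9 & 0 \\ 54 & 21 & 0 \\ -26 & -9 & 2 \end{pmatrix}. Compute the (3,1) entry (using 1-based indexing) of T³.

Characteristic polynomial: λ^3 + λ^2 - 24λ + 36 = (λ - 3)(λ - 2)(λ + 6), so the eigenvalues are -6, 2, 3.
λ=3: eigenvector (-1, 3, -1).
λ=-6: eigenvector (-1, 2, -1).
λ=2: eigenvector (0, 0, 1).
P = [[-1, -1, 0], [3, 2, 0], [-1, -1, 1]], D = diag(3, -6, 2), P⁻¹ = [[2, 1, 0], [-3, -1, 0], [-1, 0, 1]].
T³ = P·diag(27, -216, 8)·P⁻¹ = [[-702, -243, 0], [1458, 513, 0], [-710, -243, 8]].
The requested entry is -710.

-710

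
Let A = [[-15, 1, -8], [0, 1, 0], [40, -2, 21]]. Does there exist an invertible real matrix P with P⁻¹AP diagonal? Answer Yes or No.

Characteristic polynomial: p(s) = s^3 - 7s^2 + 11s - 5 = (s - 5)(s - 1)^2.
s = 1 has algebraic multiplicity 2; rank(A − 1I) = 2, so geometric multiplicity = 1.
Geometric multiplicity < algebraic multiplicity, so A is not diagonalizable.

No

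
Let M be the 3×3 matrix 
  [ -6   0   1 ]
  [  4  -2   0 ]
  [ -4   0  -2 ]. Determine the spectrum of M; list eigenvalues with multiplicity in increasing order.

Characteristic polynomial: p(t) = t^3 + 10t^2 + 32t + 32 = (t + 2)(t + 4)^2.
Roots (with multiplicity): -4, -4, -2.

-4, -4, -2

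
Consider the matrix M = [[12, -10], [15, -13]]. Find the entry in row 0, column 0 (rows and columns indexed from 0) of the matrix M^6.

Characteristic polynomial: s^2 + s - 6 = (s - 2)(s + 3), so the eigenvalues are -3, 2.
s=2: eigenvector (1, 1).
s=-3: eigenvector (-2, -3).
P = [[1, -2], [1, -3]], D = diag(2, -3), P⁻¹ = [[3, -2], [1, -1]].
M⁶ = P·diag(64, 729)·P⁻¹ = [[-1266, 1330], [-1995, 2059]].
The requested entry is -1266.

-1266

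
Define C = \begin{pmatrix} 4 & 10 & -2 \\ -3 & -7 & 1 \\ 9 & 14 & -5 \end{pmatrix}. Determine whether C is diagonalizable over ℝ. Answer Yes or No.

Characteristic polynomial: p(s) = s^3 + 8s^2 + 21s + 18 = (s + 2)(s + 3)^2.
s = -3 has algebraic multiplicity 2; rank(C + 3I) = 2, so geometric multiplicity = 1.
Geometric multiplicity < algebraic multiplicity, so C is not diagonalizable.

No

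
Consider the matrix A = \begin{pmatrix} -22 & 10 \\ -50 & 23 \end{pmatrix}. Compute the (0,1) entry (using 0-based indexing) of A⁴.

130

Characteristic polynomial: r^2 - r - 6 = (r - 3)(r + 2), so the eigenvalues are -2, 3.
r=3: eigenvector (2, 5).
r=-2: eigenvector (1, 2).
P = [[2, 1], [5, 2]], D = diag(3, -2), P⁻¹ = [[-2, 1], [5, -2]].
A⁴ = P·diag(81, 16)·P⁻¹ = [[-244, 130], [-650, 341]].
The requested entry is 130.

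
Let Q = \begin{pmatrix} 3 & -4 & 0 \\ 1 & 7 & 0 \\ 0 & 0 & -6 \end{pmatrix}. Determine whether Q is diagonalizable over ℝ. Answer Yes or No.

No

Characteristic polynomial: p(μ) = μ^3 - 4μ^2 - 35μ + 150 = (μ - 5)^2(μ + 6).
μ = 5 has algebraic multiplicity 2; rank(Q − 5I) = 2, so geometric multiplicity = 1.
Geometric multiplicity < algebraic multiplicity, so Q is not diagonalizable.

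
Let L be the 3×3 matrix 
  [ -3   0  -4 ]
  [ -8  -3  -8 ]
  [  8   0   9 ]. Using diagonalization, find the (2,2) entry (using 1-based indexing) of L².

Characteristic polynomial: μ^3 - 3μ^2 - 13μ + 15 = (μ - 5)(μ - 1)(μ + 3), so the eigenvalues are -3, 1, 5.
μ=1: eigenvector (1, 0, -1).
μ=-3: eigenvector (0, 1, 0).
μ=5: eigenvector (-1, -1, 2).
P = [[1, 0, -1], [0, 1, -1], [-1, 0, 2]], D = diag(1, -3, 5), P⁻¹ = [[2, 0, 1], [1, 1, 1], [1, 0, 1]].
L² = P·diag(1, 9, 25)·P⁻¹ = [[-23, 0, -24], [-16, 9, -16], [48, 0, 49]].
The requested entry is 9.

9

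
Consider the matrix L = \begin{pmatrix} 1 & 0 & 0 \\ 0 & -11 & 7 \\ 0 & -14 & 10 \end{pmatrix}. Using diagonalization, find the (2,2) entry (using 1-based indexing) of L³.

-155

Characteristic polynomial: μ^3 - 13μ + 12 = (μ - 3)(μ - 1)(μ + 4), so the eigenvalues are -4, 1, 3.
μ=1: eigenvector (1, 0, 0).
μ=-4: eigenvector (0, 1, 1).
μ=3: eigenvector (0, -1, -2).
P = [[1, 0, 0], [0, 1, -1], [0, 1, -2]], D = diag(1, -4, 3), P⁻¹ = [[1, 0, 0], [0, 2, -1], [0, 1, -1]].
L³ = P·diag(1, -64, 27)·P⁻¹ = [[1, 0, 0], [0, -155, 91], [0, -182, 118]].
The requested entry is -155.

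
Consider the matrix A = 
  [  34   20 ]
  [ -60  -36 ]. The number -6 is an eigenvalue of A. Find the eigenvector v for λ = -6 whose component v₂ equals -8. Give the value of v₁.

4

A + 6I = [[40, 20], [-60, -30]].
Solving (A + 6I)v = 0 gives the eigenspace spanned by (4, -8).
With v₂ = -8, v = (4, -8), so v₁ = 4.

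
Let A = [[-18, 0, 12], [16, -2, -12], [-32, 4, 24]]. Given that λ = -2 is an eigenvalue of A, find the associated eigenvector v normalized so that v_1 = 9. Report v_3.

12

A + 2I = [[-16, 0, 12], [16, 0, -12], [-32, 4, 26]].
Solving (A + 2I)v = 0 gives the eigenspace spanned by (9, -6, 12).
With v_1 = 9, v = (9, -6, 12), so v_3 = 12.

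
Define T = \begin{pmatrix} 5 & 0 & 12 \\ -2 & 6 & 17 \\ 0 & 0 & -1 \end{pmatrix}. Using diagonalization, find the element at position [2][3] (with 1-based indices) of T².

Characteristic polynomial: μ^3 - 10μ^2 + 19μ + 30 = (μ - 6)(μ - 5)(μ + 1), so the eigenvalues are -1, 5, 6.
μ=5: eigenvector (1, 2, 0).
μ=6: eigenvector (0, 1, 0).
μ=-1: eigenvector (-2, -3, 1).
P = [[1, 0, -2], [2, 1, -3], [0, 0, 1]], D = diag(5, 6, -1), P⁻¹ = [[1, 0, 2], [-2, 1, -1], [0, 0, 1]].
T² = P·diag(25, 36, 1)·P⁻¹ = [[25, 0, 48], [-22, 36, 61], [0, 0, 1]].
The requested entry is 61.

61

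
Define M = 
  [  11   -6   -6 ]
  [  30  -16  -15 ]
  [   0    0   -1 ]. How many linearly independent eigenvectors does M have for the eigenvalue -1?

2

M + 1I = [[12, -6, -6], [30, -15, -15], [0, 0, 0]].
This matrix has rank 1, so its null space has dimension 3 − 1 = 2.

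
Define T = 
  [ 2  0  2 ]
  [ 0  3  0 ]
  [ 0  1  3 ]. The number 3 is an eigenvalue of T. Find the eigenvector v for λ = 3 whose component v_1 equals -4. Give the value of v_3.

T − 3I = [[-1, 0, 2], [0, 0, 0], [0, 1, 0]].
Solving (T − 3I)v = 0 gives the eigenspace spanned by (-4, 0, -2).
With v_1 = -4, v = (-4, 0, -2), so v_3 = -2.

-2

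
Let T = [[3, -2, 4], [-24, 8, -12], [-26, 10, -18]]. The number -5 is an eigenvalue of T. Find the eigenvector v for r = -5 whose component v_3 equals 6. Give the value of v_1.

-3

T + 5I = [[8, -2, 4], [-24, 13, -12], [-26, 10, -13]].
Solving (T + 5I)v = 0 gives the eigenspace spanned by (-3, 0, 6).
With v_3 = 6, v = (-3, 0, 6), so v_1 = -3.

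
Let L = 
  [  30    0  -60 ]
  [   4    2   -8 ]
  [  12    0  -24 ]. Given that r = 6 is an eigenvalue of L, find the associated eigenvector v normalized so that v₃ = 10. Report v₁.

25

L − 6I = [[24, 0, -60], [4, -4, -8], [12, 0, -30]].
Solving (L − 6I)v = 0 gives the eigenspace spanned by (25, 5, 10).
With v₃ = 10, v = (25, 5, 10), so v₁ = 25.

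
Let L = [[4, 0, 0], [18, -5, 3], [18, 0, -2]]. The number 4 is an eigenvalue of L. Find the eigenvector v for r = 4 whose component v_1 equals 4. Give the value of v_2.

L − 4I = [[0, 0, 0], [18, -9, 3], [18, 0, -6]].
Solving (L − 4I)v = 0 gives the eigenspace spanned by (4, 12, 12).
With v_1 = 4, v = (4, 12, 12), so v_2 = 12.

12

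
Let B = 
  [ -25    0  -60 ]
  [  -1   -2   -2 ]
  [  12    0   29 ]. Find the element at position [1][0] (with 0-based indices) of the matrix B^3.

Characteristic polynomial: r^3 - 2r^2 - 13r - 10 = (r - 5)(r + 1)(r + 2), so the eigenvalues are -2, -1, 5.
r=-2: eigenvector (0, 1, 0).
r=-1: eigenvector (5, -1, -2).
r=5: eigenvector (-2, 0, 1).
P = [[0, 5, -2], [1, -1, 0], [0, -2, 1]], D = diag(-2, -1, 5), P⁻¹ = [[1, 1, 2], [1, 0, 2], [2, 0, 5]].
B³ = P·diag(-8, -1, 125)·P⁻¹ = [[-505, 0, -1260], [-7, -8, -14], [252, 0, 629]].
The requested entry is -7.

-7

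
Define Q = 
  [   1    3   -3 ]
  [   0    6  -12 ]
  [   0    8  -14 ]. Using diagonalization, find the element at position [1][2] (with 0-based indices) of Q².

Characteristic polynomial: s^3 + 7s^2 + 4s - 12 = (s - 1)(s + 2)(s + 6), so the eigenvalues are -6, -2, 1.
s=1: eigenvector (1, 0, 0).
s=-2: eigenvector (-1, 3, 2).
s=-6: eigenvector (0, 1, 1).
P = [[1, -1, 0], [0, 3, 1], [0, 2, 1]], D = diag(1, -2, -6), P⁻¹ = [[1, 1, -1], [0, 1, -1], [0, -2, 3]].
Q² = P·diag(1, 4, 36)·P⁻¹ = [[1, -3, 3], [0, -60, 96], [0, -64, 100]].
The requested entry is 96.

96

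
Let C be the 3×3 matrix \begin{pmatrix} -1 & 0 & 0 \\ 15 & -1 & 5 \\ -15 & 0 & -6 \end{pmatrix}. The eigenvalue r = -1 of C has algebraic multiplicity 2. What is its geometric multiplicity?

C + 1I = [[0, 0, 0], [15, 0, 5], [-15, 0, -5]].
This matrix has rank 1, so its null space has dimension 3 − 1 = 2.

2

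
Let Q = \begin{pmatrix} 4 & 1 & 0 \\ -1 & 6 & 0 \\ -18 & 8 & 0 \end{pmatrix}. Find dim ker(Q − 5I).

Q − 5I = [[-1, 1, 0], [-1, 1, 0], [-18, 8, -5]].
This matrix has rank 2, so its null space has dimension 3 − 2 = 1.

1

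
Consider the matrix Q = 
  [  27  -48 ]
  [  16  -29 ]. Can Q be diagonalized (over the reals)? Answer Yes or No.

Yes

Characteristic polynomial: p(λ) = λ^2 + 2λ - 15 = (λ - 3)(λ + 5).
All 2 eigenvalues are distinct, so Q is diagonalizable.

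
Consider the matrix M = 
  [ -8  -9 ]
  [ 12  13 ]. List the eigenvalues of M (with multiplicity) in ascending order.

Characteristic polynomial: p(μ) = μ^2 - 5μ + 4 = (μ - 4)(μ - 1).
Roots (with multiplicity): 1, 4.

1, 4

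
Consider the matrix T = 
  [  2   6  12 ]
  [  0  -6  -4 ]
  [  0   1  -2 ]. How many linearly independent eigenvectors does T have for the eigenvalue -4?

1

T + 4I = [[6, 6, 12], [0, -2, -4], [0, 1, 2]].
This matrix has rank 2, so its null space has dimension 3 − 2 = 1.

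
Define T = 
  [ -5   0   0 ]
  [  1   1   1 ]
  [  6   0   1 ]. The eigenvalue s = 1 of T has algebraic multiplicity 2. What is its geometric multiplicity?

T − 1I = [[-6, 0, 0], [1, 0, 1], [6, 0, 0]].
This matrix has rank 2, so its null space has dimension 3 − 2 = 1.

1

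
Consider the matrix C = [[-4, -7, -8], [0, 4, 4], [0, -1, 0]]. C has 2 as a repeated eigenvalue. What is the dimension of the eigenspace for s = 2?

1

C − 2I = [[-6, -7, -8], [0, 2, 4], [0, -1, -2]].
This matrix has rank 2, so its null space has dimension 3 − 2 = 1.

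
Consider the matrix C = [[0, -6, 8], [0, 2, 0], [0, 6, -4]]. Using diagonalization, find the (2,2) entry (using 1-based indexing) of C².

4

Characteristic polynomial: μ^3 + 2μ^2 - 8μ = μ(μ - 2)(μ + 4), so the eigenvalues are -4, 0, 2.
μ=0: eigenvector (-1, 0, 0).
μ=2: eigenvector (1, 1, 1).
μ=-4: eigenvector (-2, 0, 1).
P = [[-1, 1, -2], [0, 1, 0], [0, 1, 1]], D = diag(0, 2, -4), P⁻¹ = [[-1, 3, -2], [0, 1, 0], [0, -1, 1]].
C² = P·diag(0, 4, 16)·P⁻¹ = [[0, 36, -32], [0, 4, 0], [0, -12, 16]].
The requested entry is 4.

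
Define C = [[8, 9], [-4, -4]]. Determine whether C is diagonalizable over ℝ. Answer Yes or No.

No

Characteristic polynomial: p(λ) = λ^2 - 4λ + 4 = (λ - 2)^2.
λ = 2 has algebraic multiplicity 2; rank(C − 2I) = 1, so geometric multiplicity = 1.
Geometric multiplicity < algebraic multiplicity, so C is not diagonalizable.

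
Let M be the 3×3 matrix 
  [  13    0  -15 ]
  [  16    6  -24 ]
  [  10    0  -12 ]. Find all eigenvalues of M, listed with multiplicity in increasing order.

-2, 3, 6

Characteristic polynomial: p(s) = s^3 - 7s^2 + 36 = (s - 6)(s - 3)(s + 2).
Roots (with multiplicity): -2, 3, 6.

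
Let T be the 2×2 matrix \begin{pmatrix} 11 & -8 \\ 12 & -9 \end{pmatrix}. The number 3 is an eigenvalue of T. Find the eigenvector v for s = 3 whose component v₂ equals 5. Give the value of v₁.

T − 3I = [[8, -8], [12, -12]].
Solving (T − 3I)v = 0 gives the eigenspace spanned by (5, 5).
With v₂ = 5, v = (5, 5), so v₁ = 5.

5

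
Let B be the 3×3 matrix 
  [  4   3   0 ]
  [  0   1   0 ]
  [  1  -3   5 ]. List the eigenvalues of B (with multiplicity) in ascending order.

1, 4, 5

Characteristic polynomial: p(s) = s^3 - 10s^2 + 29s - 20 = (s - 5)(s - 4)(s - 1).
Roots (with multiplicity): 1, 4, 5.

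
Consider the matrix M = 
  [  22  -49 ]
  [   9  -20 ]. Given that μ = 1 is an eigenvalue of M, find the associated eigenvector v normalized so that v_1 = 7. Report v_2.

M − 1I = [[21, -49], [9, -21]].
Solving (M − 1I)v = 0 gives the eigenspace spanned by (7, 3).
With v_1 = 7, v = (7, 3), so v_2 = 3.

3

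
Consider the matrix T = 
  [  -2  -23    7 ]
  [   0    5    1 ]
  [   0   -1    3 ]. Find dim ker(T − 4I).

T − 4I = [[-6, -23, 7], [0, 1, 1], [0, -1, -1]].
This matrix has rank 2, so its null space has dimension 3 − 2 = 1.

1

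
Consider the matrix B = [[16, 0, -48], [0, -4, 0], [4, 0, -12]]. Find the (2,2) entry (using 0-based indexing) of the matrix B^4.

Characteristic polynomial: λ^3 - 16λ = λ(λ - 4)(λ + 4), so the eigenvalues are -4, 0, 4.
λ=0: eigenvector (3, 0, 1).
λ=-4: eigenvector (0, 1, 0).
λ=4: eigenvector (-4, 0, -1).
P = [[3, 0, -4], [0, 1, 0], [1, 0, -1]], D = diag(0, -4, 4), P⁻¹ = [[-1, 0, 4], [0, 1, 0], [-1, 0, 3]].
B⁴ = P·diag(0, 256, 256)·P⁻¹ = [[1024, 0, -3072], [0, 256, 0], [256, 0, -768]].
The requested entry is -768.

-768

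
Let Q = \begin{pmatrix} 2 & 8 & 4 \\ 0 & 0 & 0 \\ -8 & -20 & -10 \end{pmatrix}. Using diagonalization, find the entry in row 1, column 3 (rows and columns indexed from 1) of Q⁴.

-1280

Characteristic polynomial: t^3 + 8t^2 + 12t = t(t + 2)(t + 6), so the eigenvalues are -6, -2, 0.
t=-6: eigenvector (1, 0, -2).
t=0: eigenvector (0, 1, -2).
t=-2: eigenvector (1, 0, -1).
P = [[1, 0, 1], [0, 1, 0], [-2, -2, -1]], D = diag(-6, 0, -2), P⁻¹ = [[-1, -2, -1], [0, 1, 0], [2, 2, 1]].
Q⁴ = P·diag(1296, 0, 16)·P⁻¹ = [[-1264, -2560, -1280], [0, 0, 0], [2560, 5152, 2576]].
The requested entry is -1280.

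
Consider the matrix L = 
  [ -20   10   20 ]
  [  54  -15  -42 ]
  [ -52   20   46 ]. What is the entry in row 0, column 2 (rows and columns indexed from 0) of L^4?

Characteristic polynomial: t^3 - 11t^2 + 30t = t(t - 6)(t - 5), so the eigenvalues are 0, 5, 6.
t=0: eigenvector (1, -2, 2).
t=5: eigenvector (2, -3, 4).
t=6: eigenvector (0, -2, 1).
P = [[1, 2, 0], [-2, -3, -2], [2, 4, 1]], D = diag(0, 5, 6), P⁻¹ = [[5, -2, -4], [-2, 1, 2], [-2, 0, 1]].
L⁴ = P·diag(0, 625, 1296)·P⁻¹ = [[-2500, 1250, 2500], [8934, -1875, -6342], [-7592, 2500, 6296]].
The requested entry is 2500.

2500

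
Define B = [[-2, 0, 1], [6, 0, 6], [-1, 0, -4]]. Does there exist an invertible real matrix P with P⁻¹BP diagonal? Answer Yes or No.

Characteristic polynomial: p(r) = r^3 + 6r^2 + 9r = r(r + 3)^2.
r = -3 has algebraic multiplicity 2; rank(B + 3I) = 2, so geometric multiplicity = 1.
Geometric multiplicity < algebraic multiplicity, so B is not diagonalizable.

No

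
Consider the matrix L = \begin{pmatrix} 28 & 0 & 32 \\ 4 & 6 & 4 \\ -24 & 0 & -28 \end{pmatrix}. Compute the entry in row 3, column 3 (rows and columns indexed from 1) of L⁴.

256

Characteristic polynomial: r^3 - 6r^2 - 16r + 96 = (r - 6)(r - 4)(r + 4), so the eigenvalues are -4, 4, 6.
r=-4: eigenvector (1, 0, -1).
r=6: eigenvector (0, 1, 0).
r=4: eigenvector (4, -2, -3).
P = [[1, 0, 4], [0, 1, -2], [-1, 0, -3]], D = diag(-4, 6, 4), P⁻¹ = [[-3, 0, -4], [2, 1, 2], [1, 0, 1]].
L⁴ = P·diag(256, 1296, 256)·P⁻¹ = [[256, 0, 0], [2080, 1296, 2080], [0, 0, 256]].
The requested entry is 256.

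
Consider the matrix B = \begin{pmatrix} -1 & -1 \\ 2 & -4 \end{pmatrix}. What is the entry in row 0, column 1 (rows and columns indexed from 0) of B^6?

665

Characteristic polynomial: t^2 + 5t + 6 = (t + 2)(t + 3), so the eigenvalues are -3, -2.
t=-2: eigenvector (1, 1).
t=-3: eigenvector (1, 2).
P = [[1, 1], [1, 2]], D = diag(-2, -3), P⁻¹ = [[2, -1], [-1, 1]].
B⁶ = P·diag(64, 729)·P⁻¹ = [[-601, 665], [-1330, 1394]].
The requested entry is 665.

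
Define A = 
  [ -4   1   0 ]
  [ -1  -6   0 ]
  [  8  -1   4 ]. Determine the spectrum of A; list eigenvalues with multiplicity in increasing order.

-5, -5, 4

Characteristic polynomial: p(r) = r^3 + 6r^2 - 15r - 100 = (r - 4)(r + 5)^2.
Roots (with multiplicity): -5, -5, 4.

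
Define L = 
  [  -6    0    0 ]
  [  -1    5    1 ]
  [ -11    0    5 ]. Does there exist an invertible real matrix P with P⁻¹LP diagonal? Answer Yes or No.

No

Characteristic polynomial: p(r) = r^3 - 4r^2 - 35r + 150 = (r - 5)^2(r + 6).
r = 5 has algebraic multiplicity 2; rank(L − 5I) = 2, so geometric multiplicity = 1.
Geometric multiplicity < algebraic multiplicity, so L is not diagonalizable.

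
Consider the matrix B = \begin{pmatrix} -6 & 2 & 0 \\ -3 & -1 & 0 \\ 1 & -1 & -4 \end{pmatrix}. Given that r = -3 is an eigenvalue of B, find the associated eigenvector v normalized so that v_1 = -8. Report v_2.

-12

B + 3I = [[-3, 2, 0], [-3, 2, 0], [1, -1, -1]].
Solving (B + 3I)v = 0 gives the eigenspace spanned by (-8, -12, 4).
With v_1 = -8, v = (-8, -12, 4), so v_2 = -12.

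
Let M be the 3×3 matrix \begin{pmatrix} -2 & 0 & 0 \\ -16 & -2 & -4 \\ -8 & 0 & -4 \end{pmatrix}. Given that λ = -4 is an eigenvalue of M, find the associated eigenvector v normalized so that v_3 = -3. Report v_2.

M + 4I = [[2, 0, 0], [-16, 2, -4], [-8, 0, 0]].
Solving (M + 4I)v = 0 gives the eigenspace spanned by (0, -6, -3).
With v_3 = -3, v = (0, -6, -3), so v_2 = -6.

-6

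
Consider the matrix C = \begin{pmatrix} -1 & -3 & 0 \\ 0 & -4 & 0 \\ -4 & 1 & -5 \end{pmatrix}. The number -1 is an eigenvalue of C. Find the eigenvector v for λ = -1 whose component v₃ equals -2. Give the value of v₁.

C + 1I = [[0, -3, 0], [0, -3, 0], [-4, 1, -4]].
Solving (C + 1I)v = 0 gives the eigenspace spanned by (2, 0, -2).
With v₃ = -2, v = (2, 0, -2), so v₁ = 2.

2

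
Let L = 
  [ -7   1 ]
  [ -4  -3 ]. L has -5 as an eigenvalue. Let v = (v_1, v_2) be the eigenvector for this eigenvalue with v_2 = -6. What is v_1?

-3

L + 5I = [[-2, 1], [-4, 2]].
Solving (L + 5I)v = 0 gives the eigenspace spanned by (-3, -6).
With v_2 = -6, v = (-3, -6), so v_1 = -3.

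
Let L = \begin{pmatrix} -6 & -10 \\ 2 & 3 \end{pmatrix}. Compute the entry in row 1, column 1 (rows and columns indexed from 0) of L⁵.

123

Characteristic polynomial: μ^2 + 3μ + 2 = (μ + 1)(μ + 2), so the eigenvalues are -2, -1.
μ=-1: eigenvector (-2, 1).
μ=-2: eigenvector (5, -2).
P = [[-2, 5], [1, -2]], D = diag(-1, -2), P⁻¹ = [[2, 5], [1, 2]].
L⁵ = P·diag(-1, -32)·P⁻¹ = [[-156, -310], [62, 123]].
The requested entry is 123.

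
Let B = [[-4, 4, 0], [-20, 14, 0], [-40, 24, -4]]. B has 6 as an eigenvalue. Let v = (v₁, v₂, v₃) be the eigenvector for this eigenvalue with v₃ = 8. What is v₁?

B − 6I = [[-10, 4, 0], [-20, 8, 0], [-40, 24, -10]].
Solving (B − 6I)v = 0 gives the eigenspace spanned by (4, 10, 8).
With v₃ = 8, v = (4, 10, 8), so v₁ = 4.

4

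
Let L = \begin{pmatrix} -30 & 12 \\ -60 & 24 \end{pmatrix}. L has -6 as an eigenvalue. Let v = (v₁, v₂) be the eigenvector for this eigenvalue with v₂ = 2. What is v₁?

1

L + 6I = [[-24, 12], [-60, 30]].
Solving (L + 6I)v = 0 gives the eigenspace spanned by (1, 2).
With v₂ = 2, v = (1, 2), so v₁ = 1.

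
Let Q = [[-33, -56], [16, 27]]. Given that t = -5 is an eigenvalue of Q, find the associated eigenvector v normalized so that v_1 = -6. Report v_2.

Q + 5I = [[-28, -56], [16, 32]].
Solving (Q + 5I)v = 0 gives the eigenspace spanned by (-6, 3).
With v_1 = -6, v = (-6, 3), so v_2 = 3.

3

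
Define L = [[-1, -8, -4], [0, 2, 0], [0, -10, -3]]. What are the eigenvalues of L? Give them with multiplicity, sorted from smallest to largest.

-3, -1, 2

Characteristic polynomial: p(s) = s^3 + 2s^2 - 5s - 6 = (s - 2)(s + 1)(s + 3).
Roots (with multiplicity): -3, -1, 2.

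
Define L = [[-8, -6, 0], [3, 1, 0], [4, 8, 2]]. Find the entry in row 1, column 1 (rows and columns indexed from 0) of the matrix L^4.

Characteristic polynomial: μ^3 + 5μ^2 - 4μ - 20 = (μ - 2)(μ + 2)(μ + 5), so the eigenvalues are -5, -2, 2.
μ=2: eigenvector (0, 0, 1).
μ=-2: eigenvector (-1, 1, -1).
μ=-5: eigenvector (2, -1, 0).
P = [[0, -1, 2], [0, 1, -1], [1, -1, 0]], D = diag(2, -2, -5), P⁻¹ = [[1, 2, 1], [1, 2, 0], [1, 1, 0]].
L⁴ = P·diag(16, 16, 625)·P⁻¹ = [[1234, 1218, 0], [-609, -593, 0], [0, 0, 16]].
The requested entry is -593.

-593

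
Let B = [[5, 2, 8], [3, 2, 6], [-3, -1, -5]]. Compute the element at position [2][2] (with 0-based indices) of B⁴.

Characteristic polynomial: s^3 - 2s^2 - s + 2 = (s - 2)(s - 1)(s + 1), so the eigenvalues are -1, 1, 2.
s=1: eigenvector (-2, 0, 1).
s=2: eigenvector (2, 1, -1).
s=-1: eigenvector (-1, -1, 1).
P = [[-2, 2, -1], [0, 1, -1], [1, -1, 1]], D = diag(1, 2, -1), P⁻¹ = [[0, 1, 1], [1, 1, 2], [1, 0, 2]].
B⁴ = P·diag(1, 16, 1)·P⁻¹ = [[31, 30, 60], [15, 16, 30], [-15, -15, -29]].
The requested entry is -29.

-29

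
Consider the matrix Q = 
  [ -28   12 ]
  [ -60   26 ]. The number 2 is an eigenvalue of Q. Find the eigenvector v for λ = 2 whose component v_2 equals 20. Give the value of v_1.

8

Q − 2I = [[-30, 12], [-60, 24]].
Solving (Q − 2I)v = 0 gives the eigenspace spanned by (8, 20).
With v_2 = 20, v = (8, 20), so v_1 = 8.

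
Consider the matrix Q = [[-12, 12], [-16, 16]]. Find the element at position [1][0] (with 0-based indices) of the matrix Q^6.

Characteristic polynomial: λ^2 - 4λ = λ(λ - 4), so the eigenvalues are 0, 4.
λ=0: eigenvector (1, 1).
λ=4: eigenvector (3, 4).
P = [[1, 3], [1, 4]], D = diag(0, 4), P⁻¹ = [[4, -3], [-1, 1]].
Q⁶ = P·diag(0, 4096)·P⁻¹ = [[-12288, 12288], [-16384, 16384]].
The requested entry is -16384.

-16384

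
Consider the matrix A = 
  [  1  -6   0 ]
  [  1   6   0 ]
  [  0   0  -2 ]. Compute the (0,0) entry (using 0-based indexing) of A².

-5

Characteristic polynomial: μ^3 - 5μ^2 - 2μ + 24 = (μ - 4)(μ - 3)(μ + 2), so the eigenvalues are -2, 3, 4.
μ=3: eigenvector (-3, 1, 0).
μ=4: eigenvector (-2, 1, 0).
μ=-2: eigenvector (0, 0, 1).
P = [[-3, -2, 0], [1, 1, 0], [0, 0, 1]], D = diag(3, 4, -2), P⁻¹ = [[-1, -2, 0], [1, 3, 0], [0, 0, 1]].
A² = P·diag(9, 16, 4)·P⁻¹ = [[-5, -42, 0], [7, 30, 0], [0, 0, 4]].
The requested entry is -5.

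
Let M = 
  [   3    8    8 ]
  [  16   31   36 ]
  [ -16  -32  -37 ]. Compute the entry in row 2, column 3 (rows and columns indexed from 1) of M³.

732

Characteristic polynomial: r^3 + 3r^2 - 13r - 15 = (r - 3)(r + 1)(r + 5), so the eigenvalues are -5, -1, 3.
r=3: eigenvector (1, 2, -2).
r=-5: eigenvector (0, -1, 1).
r=-1: eigenvector (-2, 1, 0).
P = [[1, 0, -2], [2, -1, 1], [-2, 1, 0]], D = diag(3, -5, -1), P⁻¹ = [[1, 2, 2], [2, 4, 5], [0, 1, 1]].
M³ = P·diag(27, -125, -1)·P⁻¹ = [[27, 56, 56], [304, 607, 732], [-304, -608, -733]].
The requested entry is 732.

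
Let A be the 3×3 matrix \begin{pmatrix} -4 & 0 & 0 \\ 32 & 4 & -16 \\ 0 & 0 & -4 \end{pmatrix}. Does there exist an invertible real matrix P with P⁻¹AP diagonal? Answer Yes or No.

Characteristic polynomial: p(r) = r^3 + 4r^2 - 16r - 64 = (r - 4)(r + 4)^2.
r = -4 has algebraic multiplicity 2; rank(A + 4I) = 1, so geometric multiplicity = 2.
Every eigenvalue has geometric = algebraic multiplicity, so A is diagonalizable.

Yes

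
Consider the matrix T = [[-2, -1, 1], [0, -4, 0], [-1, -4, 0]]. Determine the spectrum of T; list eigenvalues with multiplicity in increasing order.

Characteristic polynomial: p(s) = s^3 + 6s^2 + 9s + 4 = (s + 1)^2(s + 4).
Roots (with multiplicity): -4, -1, -1.

-4, -1, -1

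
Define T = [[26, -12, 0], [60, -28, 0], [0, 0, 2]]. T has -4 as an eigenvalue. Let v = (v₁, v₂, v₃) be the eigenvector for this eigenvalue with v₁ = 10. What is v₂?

25

T + 4I = [[30, -12, 0], [60, -24, 0], [0, 0, 6]].
Solving (T + 4I)v = 0 gives the eigenspace spanned by (10, 25, 0).
With v₁ = 10, v = (10, 25, 0), so v₂ = 25.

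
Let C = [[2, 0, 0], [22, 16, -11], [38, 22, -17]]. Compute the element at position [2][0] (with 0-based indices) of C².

Characteristic polynomial: s^3 - s^2 - 32s + 60 = (s - 5)(s - 2)(s + 6), so the eigenvalues are -6, 2, 5.
s=2: eigenvector (1, 0, 2).
s=5: eigenvector (0, 1, 1).
s=-6: eigenvector (0, 1, 2).
P = [[1, 0, 0], [0, 1, 1], [2, 1, 2]], D = diag(2, 5, -6), P⁻¹ = [[1, 0, 0], [2, 2, -1], [-2, -1, 1]].
C² = P·diag(4, 25, 36)·P⁻¹ = [[4, 0, 0], [-22, 14, 11], [-86, -22, 47]].
The requested entry is -86.

-86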